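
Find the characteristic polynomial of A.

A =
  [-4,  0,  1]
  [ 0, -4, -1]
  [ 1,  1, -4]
x^3 + 12*x^2 + 48*x + 64

Expanding det(x·I − A) (e.g. by cofactor expansion or by noting that A is similar to its Jordan form J, which has the same characteristic polynomial as A) gives
  χ_A(x) = x^3 + 12*x^2 + 48*x + 64
which factors as (x + 4)^3. The eigenvalues (with algebraic multiplicities) are λ = -4 with multiplicity 3.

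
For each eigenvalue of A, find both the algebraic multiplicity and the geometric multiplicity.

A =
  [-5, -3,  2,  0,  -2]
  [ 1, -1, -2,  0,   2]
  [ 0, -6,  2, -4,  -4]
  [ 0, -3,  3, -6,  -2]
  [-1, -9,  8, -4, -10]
λ = -4: alg = 5, geom = 3

Step 1 — factor the characteristic polynomial to read off the algebraic multiplicities:
  χ_A(x) = (x + 4)^5

Step 2 — compute geometric multiplicities via the rank-nullity identity g(λ) = n − rank(A − λI):
  rank(A − (-4)·I) = 2, so dim ker(A − (-4)·I) = n − 2 = 3

Summary:
  λ = -4: algebraic multiplicity = 5, geometric multiplicity = 3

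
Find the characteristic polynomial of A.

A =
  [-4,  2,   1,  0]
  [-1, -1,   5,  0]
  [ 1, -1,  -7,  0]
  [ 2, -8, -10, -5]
x^4 + 17*x^3 + 105*x^2 + 275*x + 250

Expanding det(x·I − A) (e.g. by cofactor expansion or by noting that A is similar to its Jordan form J, which has the same characteristic polynomial as A) gives
  χ_A(x) = x^4 + 17*x^3 + 105*x^2 + 275*x + 250
which factors as (x + 2)*(x + 5)^3. The eigenvalues (with algebraic multiplicities) are λ = -5 with multiplicity 3, λ = -2 with multiplicity 1.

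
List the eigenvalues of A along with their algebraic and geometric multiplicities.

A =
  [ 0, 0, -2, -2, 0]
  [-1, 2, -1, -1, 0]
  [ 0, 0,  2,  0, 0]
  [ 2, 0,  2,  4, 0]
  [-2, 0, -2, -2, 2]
λ = 2: alg = 5, geom = 4

Step 1 — factor the characteristic polynomial to read off the algebraic multiplicities:
  χ_A(x) = (x - 2)^5

Step 2 — compute geometric multiplicities via the rank-nullity identity g(λ) = n − rank(A − λI):
  rank(A − (2)·I) = 1, so dim ker(A − (2)·I) = n − 1 = 4

Summary:
  λ = 2: algebraic multiplicity = 5, geometric multiplicity = 4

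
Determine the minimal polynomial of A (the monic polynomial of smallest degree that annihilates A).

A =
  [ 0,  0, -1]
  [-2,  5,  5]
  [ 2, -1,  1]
x^3 - 6*x^2 + 12*x - 8

The characteristic polynomial is χ_A(x) = (x - 2)^3, so the eigenvalues are known. The minimal polynomial is
  m_A(x) = Π_λ (x − λ)^{k_λ}
where k_λ is the size of the *largest* Jordan block for λ (equivalently, the smallest k with (A − λI)^k v = 0 for every generalised eigenvector v of λ).

  λ = 2: largest Jordan block has size 3, contributing (x − 2)^3

So m_A(x) = (x - 2)^3 = x^3 - 6*x^2 + 12*x - 8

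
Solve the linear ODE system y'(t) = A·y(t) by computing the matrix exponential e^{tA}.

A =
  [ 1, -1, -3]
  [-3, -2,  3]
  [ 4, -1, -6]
e^{tA} =
  [3*t*exp(-2*t) + exp(-2*t), -t*exp(-2*t), -3*t*exp(-2*t)]
  [-3*exp(-2*t) + 3*exp(-3*t), exp(-2*t), 3*exp(-2*t) - 3*exp(-3*t)]
  [3*t*exp(-2*t) + exp(-2*t) - exp(-3*t), -t*exp(-2*t), -3*t*exp(-2*t) + exp(-3*t)]

Strategy: write A = P · J · P⁻¹ where J is a Jordan canonical form, so e^{tA} = P · e^{tJ} · P⁻¹, and e^{tJ} can be computed block-by-block.

A has Jordan form
J =
  [-3,  0,  0]
  [ 0, -2,  1]
  [ 0,  0, -2]
(up to reordering of blocks).

Per-block formulas:
  For a 1×1 block at λ = -3: exp(t · [-3]) = [e^(-3t)].
  For a 2×2 Jordan block J_2(-2): exp(t · J_2(-2)) = e^(-2t)·(I + t·N), where N is the 2×2 nilpotent shift.

After assembling e^{tJ} and conjugating by P, we get:

e^{tA} =
  [3*t*exp(-2*t) + exp(-2*t), -t*exp(-2*t), -3*t*exp(-2*t)]
  [-3*exp(-2*t) + 3*exp(-3*t), exp(-2*t), 3*exp(-2*t) - 3*exp(-3*t)]
  [3*t*exp(-2*t) + exp(-2*t) - exp(-3*t), -t*exp(-2*t), -3*t*exp(-2*t) + exp(-3*t)]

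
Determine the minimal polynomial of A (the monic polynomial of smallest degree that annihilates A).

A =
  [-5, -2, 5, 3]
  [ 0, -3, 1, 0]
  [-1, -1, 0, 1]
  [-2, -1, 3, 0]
x^3 + 6*x^2 + 12*x + 8

The characteristic polynomial is χ_A(x) = (x + 2)^4, so the eigenvalues are known. The minimal polynomial is
  m_A(x) = Π_λ (x − λ)^{k_λ}
where k_λ is the size of the *largest* Jordan block for λ (equivalently, the smallest k with (A − λI)^k v = 0 for every generalised eigenvector v of λ).

  λ = -2: largest Jordan block has size 3, contributing (x + 2)^3

So m_A(x) = (x + 2)^3 = x^3 + 6*x^2 + 12*x + 8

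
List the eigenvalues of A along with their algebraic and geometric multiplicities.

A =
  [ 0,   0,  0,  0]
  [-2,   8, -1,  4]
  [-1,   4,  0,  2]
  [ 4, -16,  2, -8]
λ = 0: alg = 4, geom = 2

Step 1 — factor the characteristic polynomial to read off the algebraic multiplicities:
  χ_A(x) = x^4

Step 2 — compute geometric multiplicities via the rank-nullity identity g(λ) = n − rank(A − λI):
  rank(A − (0)·I) = 2, so dim ker(A − (0)·I) = n − 2 = 2

Summary:
  λ = 0: algebraic multiplicity = 4, geometric multiplicity = 2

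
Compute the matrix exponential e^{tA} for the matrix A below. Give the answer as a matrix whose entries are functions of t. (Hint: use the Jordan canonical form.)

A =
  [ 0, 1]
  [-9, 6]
e^{tA} =
  [-3*t*exp(3*t) + exp(3*t), t*exp(3*t)]
  [-9*t*exp(3*t), 3*t*exp(3*t) + exp(3*t)]

Strategy: write A = P · J · P⁻¹ where J is a Jordan canonical form, so e^{tA} = P · e^{tJ} · P⁻¹, and e^{tJ} can be computed block-by-block.

A has Jordan form
J =
  [3, 1]
  [0, 3]
(up to reordering of blocks).

Per-block formulas:
  For a 2×2 Jordan block J_2(3): exp(t · J_2(3)) = e^(3t)·(I + t·N), where N is the 2×2 nilpotent shift.

After assembling e^{tJ} and conjugating by P, we get:

e^{tA} =
  [-3*t*exp(3*t) + exp(3*t), t*exp(3*t)]
  [-9*t*exp(3*t), 3*t*exp(3*t) + exp(3*t)]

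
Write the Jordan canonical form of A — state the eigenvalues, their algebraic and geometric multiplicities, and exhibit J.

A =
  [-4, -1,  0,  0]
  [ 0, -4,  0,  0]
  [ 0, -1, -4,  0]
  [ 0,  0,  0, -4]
J_2(-4) ⊕ J_1(-4) ⊕ J_1(-4)

The characteristic polynomial is
  det(x·I − A) = x^4 + 16*x^3 + 96*x^2 + 256*x + 256 = (x + 4)^4

Eigenvalues and multiplicities (the geometric multiplicity of λ is n − rank(A − λI), which equals the number of Jordan blocks for λ):
  λ = -4: algebraic multiplicity = 4, geometric multiplicity = 3

Determining the block sizes for each eigenvalue:
  λ = -4: 3 blocks summing to 4 forces exactly one block of size 2 and the rest size 1 → block sizes [2, 1, 1]

Assembling the blocks gives a Jordan form
J =
  [-4,  1,  0,  0]
  [ 0, -4,  0,  0]
  [ 0,  0, -4,  0]
  [ 0,  0,  0, -4]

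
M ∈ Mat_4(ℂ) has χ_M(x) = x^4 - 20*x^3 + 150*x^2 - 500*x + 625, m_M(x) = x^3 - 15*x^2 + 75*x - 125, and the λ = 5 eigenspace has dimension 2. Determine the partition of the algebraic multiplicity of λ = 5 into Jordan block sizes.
Block sizes for λ = 5: [3, 1]

Step 1 — from the characteristic polynomial, algebraic multiplicity of λ = 5 is 4. From dim ker(M − (5)·I) = 2, there are exactly 2 Jordan blocks for λ = 5.
Step 2 — from the minimal polynomial, the factor (x − 5)^3 tells us the largest block for λ = 5 has size 3.
Step 3 — with total size 4, 2 blocks, and largest block 3, the block sizes (in nonincreasing order) are [3, 1].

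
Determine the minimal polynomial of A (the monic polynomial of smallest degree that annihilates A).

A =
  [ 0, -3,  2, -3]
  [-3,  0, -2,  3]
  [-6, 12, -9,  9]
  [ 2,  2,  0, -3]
x^2 + 6*x + 9

The characteristic polynomial is χ_A(x) = (x + 3)^4, so the eigenvalues are known. The minimal polynomial is
  m_A(x) = Π_λ (x − λ)^{k_λ}
where k_λ is the size of the *largest* Jordan block for λ (equivalently, the smallest k with (A − λI)^k v = 0 for every generalised eigenvector v of λ).

  λ = -3: largest Jordan block has size 2, contributing (x + 3)^2

So m_A(x) = (x + 3)^2 = x^2 + 6*x + 9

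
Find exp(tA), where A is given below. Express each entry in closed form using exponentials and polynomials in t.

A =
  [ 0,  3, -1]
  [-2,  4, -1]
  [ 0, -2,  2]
e^{tA} =
  [-t^2*exp(2*t) - 2*t*exp(2*t) + exp(2*t), t^2*exp(2*t) + 3*t*exp(2*t), -t^2*exp(2*t)/2 - t*exp(2*t)]
  [-2*t*exp(2*t), 2*t*exp(2*t) + exp(2*t), -t*exp(2*t)]
  [2*t^2*exp(2*t), -2*t^2*exp(2*t) - 2*t*exp(2*t), t^2*exp(2*t) + exp(2*t)]

Strategy: write A = P · J · P⁻¹ where J is a Jordan canonical form, so e^{tA} = P · e^{tJ} · P⁻¹, and e^{tJ} can be computed block-by-block.

A has Jordan form
J =
  [2, 1, 0]
  [0, 2, 1]
  [0, 0, 2]
(up to reordering of blocks).

Per-block formulas:
  For a 3×3 Jordan block J_3(2): exp(t · J_3(2)) = e^(2t)·(I + t·N + (t^2/2)·N^2), where N is the 3×3 nilpotent shift.

After assembling e^{tJ} and conjugating by P, we get:

e^{tA} =
  [-t^2*exp(2*t) - 2*t*exp(2*t) + exp(2*t), t^2*exp(2*t) + 3*t*exp(2*t), -t^2*exp(2*t)/2 - t*exp(2*t)]
  [-2*t*exp(2*t), 2*t*exp(2*t) + exp(2*t), -t*exp(2*t)]
  [2*t^2*exp(2*t), -2*t^2*exp(2*t) - 2*t*exp(2*t), t^2*exp(2*t) + exp(2*t)]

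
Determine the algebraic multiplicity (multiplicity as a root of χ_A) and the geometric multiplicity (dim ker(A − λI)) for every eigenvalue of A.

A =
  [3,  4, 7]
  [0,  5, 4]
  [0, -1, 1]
λ = 3: alg = 3, geom = 1

Step 1 — factor the characteristic polynomial to read off the algebraic multiplicities:
  χ_A(x) = (x - 3)^3

Step 2 — compute geometric multiplicities via the rank-nullity identity g(λ) = n − rank(A − λI):
  rank(A − (3)·I) = 2, so dim ker(A − (3)·I) = n − 2 = 1

Summary:
  λ = 3: algebraic multiplicity = 3, geometric multiplicity = 1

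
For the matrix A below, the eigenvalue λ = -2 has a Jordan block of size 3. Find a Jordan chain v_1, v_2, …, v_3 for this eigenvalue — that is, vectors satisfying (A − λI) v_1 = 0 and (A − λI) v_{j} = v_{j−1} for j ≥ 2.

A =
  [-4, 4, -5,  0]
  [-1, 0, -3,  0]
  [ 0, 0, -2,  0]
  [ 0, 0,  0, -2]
A Jordan chain for λ = -2 of length 3:
v_1 = (-2, -1, 0, 0)ᵀ
v_2 = (-5, -3, 0, 0)ᵀ
v_3 = (0, 0, 1, 0)ᵀ

Let N = A − (-2)·I. We want v_3 with N^3 v_3 = 0 but N^2 v_3 ≠ 0; then v_{j-1} := N · v_j for j = 3, …, 2.

Pick v_3 = (0, 0, 1, 0)ᵀ.
Then v_2 = N · v_3 = (-5, -3, 0, 0)ᵀ.
Then v_1 = N · v_2 = (-2, -1, 0, 0)ᵀ.

Sanity check: (A − (-2)·I) v_1 = (0, 0, 0, 0)ᵀ = 0. ✓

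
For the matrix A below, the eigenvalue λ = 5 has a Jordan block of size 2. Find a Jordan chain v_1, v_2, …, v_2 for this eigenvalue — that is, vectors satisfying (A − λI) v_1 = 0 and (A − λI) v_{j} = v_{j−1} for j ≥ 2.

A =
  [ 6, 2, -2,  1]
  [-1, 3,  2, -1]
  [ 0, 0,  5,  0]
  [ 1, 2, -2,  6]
A Jordan chain for λ = 5 of length 2:
v_1 = (1, -1, 0, 1)ᵀ
v_2 = (1, 0, 0, 0)ᵀ

Let N = A − (5)·I. We want v_2 with N^2 v_2 = 0 but N^1 v_2 ≠ 0; then v_{j-1} := N · v_j for j = 2, …, 2.

Pick v_2 = (1, 0, 0, 0)ᵀ.
Then v_1 = N · v_2 = (1, -1, 0, 1)ᵀ.

Sanity check: (A − (5)·I) v_1 = (0, 0, 0, 0)ᵀ = 0. ✓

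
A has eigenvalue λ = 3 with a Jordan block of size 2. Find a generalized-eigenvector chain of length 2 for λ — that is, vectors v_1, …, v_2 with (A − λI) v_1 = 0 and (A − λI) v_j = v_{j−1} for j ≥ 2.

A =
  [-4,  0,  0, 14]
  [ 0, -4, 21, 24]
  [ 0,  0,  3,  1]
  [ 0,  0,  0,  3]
A Jordan chain for λ = 3 of length 2:
v_1 = (0, 3, 1, 0)ᵀ
v_2 = (2, 3, 0, 1)ᵀ

Let N = A − (3)·I. We want v_2 with N^2 v_2 = 0 but N^1 v_2 ≠ 0; then v_{j-1} := N · v_j for j = 2, …, 2.

Pick v_2 = (2, 3, 0, 1)ᵀ.
Then v_1 = N · v_2 = (0, 3, 1, 0)ᵀ.

Sanity check: (A − (3)·I) v_1 = (0, 0, 0, 0)ᵀ = 0. ✓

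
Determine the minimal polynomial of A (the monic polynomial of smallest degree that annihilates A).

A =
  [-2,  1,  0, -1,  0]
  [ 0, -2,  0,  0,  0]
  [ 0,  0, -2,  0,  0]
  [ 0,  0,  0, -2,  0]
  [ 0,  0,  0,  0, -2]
x^2 + 4*x + 4

The characteristic polynomial is χ_A(x) = (x + 2)^5, so the eigenvalues are known. The minimal polynomial is
  m_A(x) = Π_λ (x − λ)^{k_λ}
where k_λ is the size of the *largest* Jordan block for λ (equivalently, the smallest k with (A − λI)^k v = 0 for every generalised eigenvector v of λ).

  λ = -2: largest Jordan block has size 2, contributing (x + 2)^2

So m_A(x) = (x + 2)^2 = x^2 + 4*x + 4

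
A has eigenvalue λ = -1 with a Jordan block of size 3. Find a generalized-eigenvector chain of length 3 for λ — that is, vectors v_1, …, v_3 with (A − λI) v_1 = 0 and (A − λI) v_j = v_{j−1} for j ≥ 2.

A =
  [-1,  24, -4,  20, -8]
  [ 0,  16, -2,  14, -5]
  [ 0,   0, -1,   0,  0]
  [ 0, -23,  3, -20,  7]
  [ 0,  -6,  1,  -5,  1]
A Jordan chain for λ = -1 of length 3:
v_1 = (-4, -3, 0, 4, 1)ᵀ
v_2 = (24, 17, 0, -23, -6)ᵀ
v_3 = (0, 1, 0, 0, 0)ᵀ

Let N = A − (-1)·I. We want v_3 with N^3 v_3 = 0 but N^2 v_3 ≠ 0; then v_{j-1} := N · v_j for j = 3, …, 2.

Pick v_3 = (0, 1, 0, 0, 0)ᵀ.
Then v_2 = N · v_3 = (24, 17, 0, -23, -6)ᵀ.
Then v_1 = N · v_2 = (-4, -3, 0, 4, 1)ᵀ.

Sanity check: (A − (-1)·I) v_1 = (0, 0, 0, 0, 0)ᵀ = 0. ✓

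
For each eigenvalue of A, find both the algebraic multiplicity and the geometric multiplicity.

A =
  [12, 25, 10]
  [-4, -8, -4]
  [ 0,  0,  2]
λ = 2: alg = 3, geom = 2

Step 1 — factor the characteristic polynomial to read off the algebraic multiplicities:
  χ_A(x) = (x - 2)^3

Step 2 — compute geometric multiplicities via the rank-nullity identity g(λ) = n − rank(A − λI):
  rank(A − (2)·I) = 1, so dim ker(A − (2)·I) = n − 1 = 2

Summary:
  λ = 2: algebraic multiplicity = 3, geometric multiplicity = 2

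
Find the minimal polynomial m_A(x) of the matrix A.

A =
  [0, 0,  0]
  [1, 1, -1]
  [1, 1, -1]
x^2

The characteristic polynomial is χ_A(x) = x^3, so the eigenvalues are known. The minimal polynomial is
  m_A(x) = Π_λ (x − λ)^{k_λ}
where k_λ is the size of the *largest* Jordan block for λ (equivalently, the smallest k with (A − λI)^k v = 0 for every generalised eigenvector v of λ).

  λ = 0: largest Jordan block has size 2, contributing (x − 0)^2

So m_A(x) = x^2 = x^2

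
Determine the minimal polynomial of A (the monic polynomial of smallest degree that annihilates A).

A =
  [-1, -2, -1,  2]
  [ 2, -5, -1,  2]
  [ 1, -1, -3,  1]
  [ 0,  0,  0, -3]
x^3 + 9*x^2 + 27*x + 27

The characteristic polynomial is χ_A(x) = (x + 3)^4, so the eigenvalues are known. The minimal polynomial is
  m_A(x) = Π_λ (x − λ)^{k_λ}
where k_λ is the size of the *largest* Jordan block for λ (equivalently, the smallest k with (A − λI)^k v = 0 for every generalised eigenvector v of λ).

  λ = -3: largest Jordan block has size 3, contributing (x + 3)^3

So m_A(x) = (x + 3)^3 = x^3 + 9*x^2 + 27*x + 27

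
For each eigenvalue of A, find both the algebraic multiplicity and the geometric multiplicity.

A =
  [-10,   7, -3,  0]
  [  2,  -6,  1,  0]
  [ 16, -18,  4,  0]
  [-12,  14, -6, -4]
λ = -4: alg = 4, geom = 2

Step 1 — factor the characteristic polynomial to read off the algebraic multiplicities:
  χ_A(x) = (x + 4)^4

Step 2 — compute geometric multiplicities via the rank-nullity identity g(λ) = n − rank(A − λI):
  rank(A − (-4)·I) = 2, so dim ker(A − (-4)·I) = n − 2 = 2

Summary:
  λ = -4: algebraic multiplicity = 4, geometric multiplicity = 2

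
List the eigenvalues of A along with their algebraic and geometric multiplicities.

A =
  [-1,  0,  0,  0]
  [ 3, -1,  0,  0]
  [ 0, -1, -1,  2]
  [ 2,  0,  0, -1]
λ = -1: alg = 4, geom = 2

Step 1 — factor the characteristic polynomial to read off the algebraic multiplicities:
  χ_A(x) = (x + 1)^4

Step 2 — compute geometric multiplicities via the rank-nullity identity g(λ) = n − rank(A − λI):
  rank(A − (-1)·I) = 2, so dim ker(A − (-1)·I) = n − 2 = 2

Summary:
  λ = -1: algebraic multiplicity = 4, geometric multiplicity = 2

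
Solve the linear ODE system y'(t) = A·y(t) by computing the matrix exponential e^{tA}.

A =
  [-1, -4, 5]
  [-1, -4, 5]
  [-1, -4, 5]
e^{tA} =
  [1 - t, -4*t, 5*t]
  [-t, 1 - 4*t, 5*t]
  [-t, -4*t, 5*t + 1]

Strategy: write A = P · J · P⁻¹ where J is a Jordan canonical form, so e^{tA} = P · e^{tJ} · P⁻¹, and e^{tJ} can be computed block-by-block.

A has Jordan form
J =
  [0, 1, 0]
  [0, 0, 0]
  [0, 0, 0]
(up to reordering of blocks).

Per-block formulas:
  For a 1×1 block at λ = 0: exp(t · [0]) = [e^(0t)].
  For a 2×2 Jordan block J_2(0): exp(t · J_2(0)) = e^(0t)·(I + t·N), where N is the 2×2 nilpotent shift.

After assembling e^{tJ} and conjugating by P, we get:

e^{tA} =
  [1 - t, -4*t, 5*t]
  [-t, 1 - 4*t, 5*t]
  [-t, -4*t, 5*t + 1]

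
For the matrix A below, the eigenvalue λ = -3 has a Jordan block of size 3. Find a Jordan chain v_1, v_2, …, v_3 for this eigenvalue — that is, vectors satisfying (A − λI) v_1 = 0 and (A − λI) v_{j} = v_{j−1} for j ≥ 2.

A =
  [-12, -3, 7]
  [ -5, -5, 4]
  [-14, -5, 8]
A Jordan chain for λ = -3 of length 3:
v_1 = (-2, -1, -3)ᵀ
v_2 = (-9, -5, -14)ᵀ
v_3 = (1, 0, 0)ᵀ

Let N = A − (-3)·I. We want v_3 with N^3 v_3 = 0 but N^2 v_3 ≠ 0; then v_{j-1} := N · v_j for j = 3, …, 2.

Pick v_3 = (1, 0, 0)ᵀ.
Then v_2 = N · v_3 = (-9, -5, -14)ᵀ.
Then v_1 = N · v_2 = (-2, -1, -3)ᵀ.

Sanity check: (A − (-3)·I) v_1 = (0, 0, 0)ᵀ = 0. ✓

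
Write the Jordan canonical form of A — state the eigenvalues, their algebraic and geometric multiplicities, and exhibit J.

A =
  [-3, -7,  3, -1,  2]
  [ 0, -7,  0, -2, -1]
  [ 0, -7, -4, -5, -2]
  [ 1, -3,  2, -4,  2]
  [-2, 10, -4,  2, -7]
J_3(-5) ⊕ J_2(-5)

The characteristic polynomial is
  det(x·I − A) = x^5 + 25*x^4 + 250*x^3 + 1250*x^2 + 3125*x + 3125 = (x + 5)^5

Eigenvalues and multiplicities (the geometric multiplicity of λ is n − rank(A − λI), which equals the number of Jordan blocks for λ):
  λ = -5: algebraic multiplicity = 5, geometric multiplicity = 2

Determining the block sizes for each eigenvalue:
  λ = -5: with am = 5 and gm = 2, the partition is not yet determined (e.g. several partitions of 5 into 2 parts exist). Let N = A − (-5)·I. Computing rank(N^1) = 3, rank(N^2) = 1, rank(N^3) = 0; the number of blocks of size ≥ j is rank(N^{j−1}) − rank(N^j), giving [2, 2, 1]. So we have 1 block(s) of size 3, 1 block(s) of size 2 → block sizes [3, 2]

Assembling the blocks gives a Jordan form
J =
  [-5,  1,  0,  0,  0]
  [ 0, -5,  1,  0,  0]
  [ 0,  0, -5,  0,  0]
  [ 0,  0,  0, -5,  1]
  [ 0,  0,  0,  0, -5]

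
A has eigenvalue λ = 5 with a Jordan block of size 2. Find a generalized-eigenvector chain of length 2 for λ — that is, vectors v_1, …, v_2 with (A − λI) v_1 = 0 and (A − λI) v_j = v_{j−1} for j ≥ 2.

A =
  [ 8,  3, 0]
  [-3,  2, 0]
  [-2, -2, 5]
A Jordan chain for λ = 5 of length 2:
v_1 = (3, -3, -2)ᵀ
v_2 = (1, 0, 0)ᵀ

Let N = A − (5)·I. We want v_2 with N^2 v_2 = 0 but N^1 v_2 ≠ 0; then v_{j-1} := N · v_j for j = 2, …, 2.

Pick v_2 = (1, 0, 0)ᵀ.
Then v_1 = N · v_2 = (3, -3, -2)ᵀ.

Sanity check: (A − (5)·I) v_1 = (0, 0, 0)ᵀ = 0. ✓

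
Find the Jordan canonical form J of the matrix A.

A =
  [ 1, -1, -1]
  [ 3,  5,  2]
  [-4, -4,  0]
J_3(2)

The characteristic polynomial is
  det(x·I − A) = x^3 - 6*x^2 + 12*x - 8 = (x - 2)^3

Eigenvalues and multiplicities (the geometric multiplicity of λ is n − rank(A − λI), which equals the number of Jordan blocks for λ):
  λ = 2: algebraic multiplicity = 3, geometric multiplicity = 1

Determining the block sizes for each eigenvalue:
  λ = 2: one block (gm = 1), so the single block has size am = 3 → block sizes [3]

Assembling the blocks gives a Jordan form
J =
  [2, 1, 0]
  [0, 2, 1]
  [0, 0, 2]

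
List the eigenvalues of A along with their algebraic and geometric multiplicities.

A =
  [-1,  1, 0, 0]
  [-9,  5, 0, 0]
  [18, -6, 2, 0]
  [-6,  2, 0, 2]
λ = 2: alg = 4, geom = 3

Step 1 — factor the characteristic polynomial to read off the algebraic multiplicities:
  χ_A(x) = (x - 2)^4

Step 2 — compute geometric multiplicities via the rank-nullity identity g(λ) = n − rank(A − λI):
  rank(A − (2)·I) = 1, so dim ker(A − (2)·I) = n − 1 = 3

Summary:
  λ = 2: algebraic multiplicity = 4, geometric multiplicity = 3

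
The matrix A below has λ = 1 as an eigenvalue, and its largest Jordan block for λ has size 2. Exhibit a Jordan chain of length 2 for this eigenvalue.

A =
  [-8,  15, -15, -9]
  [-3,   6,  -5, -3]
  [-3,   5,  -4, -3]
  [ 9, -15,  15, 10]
A Jordan chain for λ = 1 of length 2:
v_1 = (-9, -3, -3, 9)ᵀ
v_2 = (1, 0, 0, 0)ᵀ

Let N = A − (1)·I. We want v_2 with N^2 v_2 = 0 but N^1 v_2 ≠ 0; then v_{j-1} := N · v_j for j = 2, …, 2.

Pick v_2 = (1, 0, 0, 0)ᵀ.
Then v_1 = N · v_2 = (-9, -3, -3, 9)ᵀ.

Sanity check: (A − (1)·I) v_1 = (0, 0, 0, 0)ᵀ = 0. ✓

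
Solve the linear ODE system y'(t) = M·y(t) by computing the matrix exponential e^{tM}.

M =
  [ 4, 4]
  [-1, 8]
e^{tM} =
  [-2*t*exp(6*t) + exp(6*t), 4*t*exp(6*t)]
  [-t*exp(6*t), 2*t*exp(6*t) + exp(6*t)]

Strategy: write M = P · J · P⁻¹ where J is a Jordan canonical form, so e^{tM} = P · e^{tJ} · P⁻¹, and e^{tJ} can be computed block-by-block.

M has Jordan form
J =
  [6, 1]
  [0, 6]
(up to reordering of blocks).

Per-block formulas:
  For a 2×2 Jordan block J_2(6): exp(t · J_2(6)) = e^(6t)·(I + t·N), where N is the 2×2 nilpotent shift.

After assembling e^{tJ} and conjugating by P, we get:

e^{tM} =
  [-2*t*exp(6*t) + exp(6*t), 4*t*exp(6*t)]
  [-t*exp(6*t), 2*t*exp(6*t) + exp(6*t)]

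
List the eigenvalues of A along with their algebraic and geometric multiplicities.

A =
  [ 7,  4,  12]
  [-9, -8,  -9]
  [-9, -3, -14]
λ = -5: alg = 3, geom = 2

Step 1 — factor the characteristic polynomial to read off the algebraic multiplicities:
  χ_A(x) = (x + 5)^3

Step 2 — compute geometric multiplicities via the rank-nullity identity g(λ) = n − rank(A − λI):
  rank(A − (-5)·I) = 1, so dim ker(A − (-5)·I) = n − 1 = 2

Summary:
  λ = -5: algebraic multiplicity = 3, geometric multiplicity = 2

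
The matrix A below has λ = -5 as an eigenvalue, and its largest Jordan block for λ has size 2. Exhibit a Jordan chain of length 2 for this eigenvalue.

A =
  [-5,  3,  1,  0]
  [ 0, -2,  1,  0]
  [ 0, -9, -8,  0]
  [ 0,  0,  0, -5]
A Jordan chain for λ = -5 of length 2:
v_1 = (3, 3, -9, 0)ᵀ
v_2 = (0, 1, 0, 0)ᵀ

Let N = A − (-5)·I. We want v_2 with N^2 v_2 = 0 but N^1 v_2 ≠ 0; then v_{j-1} := N · v_j for j = 2, …, 2.

Pick v_2 = (0, 1, 0, 0)ᵀ.
Then v_1 = N · v_2 = (3, 3, -9, 0)ᵀ.

Sanity check: (A − (-5)·I) v_1 = (0, 0, 0, 0)ᵀ = 0. ✓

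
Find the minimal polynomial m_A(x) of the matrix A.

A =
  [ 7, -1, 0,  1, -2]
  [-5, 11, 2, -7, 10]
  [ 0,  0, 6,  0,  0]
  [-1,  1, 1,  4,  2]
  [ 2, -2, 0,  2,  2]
x^3 - 18*x^2 + 108*x - 216

The characteristic polynomial is χ_A(x) = (x - 6)^5, so the eigenvalues are known. The minimal polynomial is
  m_A(x) = Π_λ (x − λ)^{k_λ}
where k_λ is the size of the *largest* Jordan block for λ (equivalently, the smallest k with (A − λI)^k v = 0 for every generalised eigenvector v of λ).

  λ = 6: largest Jordan block has size 3, contributing (x − 6)^3

So m_A(x) = (x - 6)^3 = x^3 - 18*x^2 + 108*x - 216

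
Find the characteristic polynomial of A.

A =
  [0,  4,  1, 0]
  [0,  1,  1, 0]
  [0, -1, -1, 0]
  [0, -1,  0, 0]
x^4

Expanding det(x·I − A) (e.g. by cofactor expansion or by noting that A is similar to its Jordan form J, which has the same characteristic polynomial as A) gives
  χ_A(x) = x^4
which factors as x^4. The eigenvalues (with algebraic multiplicities) are λ = 0 with multiplicity 4.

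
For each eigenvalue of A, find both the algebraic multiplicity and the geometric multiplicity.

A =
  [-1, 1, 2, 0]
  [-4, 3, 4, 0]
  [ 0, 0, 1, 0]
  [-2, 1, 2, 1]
λ = 1: alg = 4, geom = 3

Step 1 — factor the characteristic polynomial to read off the algebraic multiplicities:
  χ_A(x) = (x - 1)^4

Step 2 — compute geometric multiplicities via the rank-nullity identity g(λ) = n − rank(A − λI):
  rank(A − (1)·I) = 1, so dim ker(A − (1)·I) = n − 1 = 3

Summary:
  λ = 1: algebraic multiplicity = 4, geometric multiplicity = 3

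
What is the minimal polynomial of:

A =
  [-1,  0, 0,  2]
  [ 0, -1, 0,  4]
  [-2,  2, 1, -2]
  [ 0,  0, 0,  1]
x^2 - 1

The characteristic polynomial is χ_A(x) = (x - 1)^2*(x + 1)^2, so the eigenvalues are known. The minimal polynomial is
  m_A(x) = Π_λ (x − λ)^{k_λ}
where k_λ is the size of the *largest* Jordan block for λ (equivalently, the smallest k with (A − λI)^k v = 0 for every generalised eigenvector v of λ).

  λ = -1: largest Jordan block has size 1, contributing (x + 1)
  λ = 1: largest Jordan block has size 1, contributing (x − 1)

So m_A(x) = (x - 1)*(x + 1) = x^2 - 1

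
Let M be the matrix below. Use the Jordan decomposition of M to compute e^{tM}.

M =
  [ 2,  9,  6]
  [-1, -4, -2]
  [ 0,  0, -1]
e^{tM} =
  [3*t*exp(-t) + exp(-t), 9*t*exp(-t), 6*t*exp(-t)]
  [-t*exp(-t), -3*t*exp(-t) + exp(-t), -2*t*exp(-t)]
  [0, 0, exp(-t)]

Strategy: write M = P · J · P⁻¹ where J is a Jordan canonical form, so e^{tM} = P · e^{tJ} · P⁻¹, and e^{tJ} can be computed block-by-block.

M has Jordan form
J =
  [-1,  1,  0]
  [ 0, -1,  0]
  [ 0,  0, -1]
(up to reordering of blocks).

Per-block formulas:
  For a 2×2 Jordan block J_2(-1): exp(t · J_2(-1)) = e^(-1t)·(I + t·N), where N is the 2×2 nilpotent shift.
  For a 1×1 block at λ = -1: exp(t · [-1]) = [e^(-1t)].

After assembling e^{tJ} and conjugating by P, we get:

e^{tM} =
  [3*t*exp(-t) + exp(-t), 9*t*exp(-t), 6*t*exp(-t)]
  [-t*exp(-t), -3*t*exp(-t) + exp(-t), -2*t*exp(-t)]
  [0, 0, exp(-t)]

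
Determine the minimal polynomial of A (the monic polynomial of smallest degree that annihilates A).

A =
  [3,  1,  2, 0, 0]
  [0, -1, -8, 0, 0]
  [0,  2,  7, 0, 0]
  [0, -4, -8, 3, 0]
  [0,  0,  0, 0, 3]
x^2 - 6*x + 9

The characteristic polynomial is χ_A(x) = (x - 3)^5, so the eigenvalues are known. The minimal polynomial is
  m_A(x) = Π_λ (x − λ)^{k_λ}
where k_λ is the size of the *largest* Jordan block for λ (equivalently, the smallest k with (A − λI)^k v = 0 for every generalised eigenvector v of λ).

  λ = 3: largest Jordan block has size 2, contributing (x − 3)^2

So m_A(x) = (x - 3)^2 = x^2 - 6*x + 9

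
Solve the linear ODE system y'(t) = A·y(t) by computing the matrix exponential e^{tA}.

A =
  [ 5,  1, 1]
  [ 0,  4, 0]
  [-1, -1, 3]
e^{tA} =
  [t*exp(4*t) + exp(4*t), t*exp(4*t), t*exp(4*t)]
  [0, exp(4*t), 0]
  [-t*exp(4*t), -t*exp(4*t), -t*exp(4*t) + exp(4*t)]

Strategy: write A = P · J · P⁻¹ where J is a Jordan canonical form, so e^{tA} = P · e^{tJ} · P⁻¹, and e^{tJ} can be computed block-by-block.

A has Jordan form
J =
  [4, 1, 0]
  [0, 4, 0]
  [0, 0, 4]
(up to reordering of blocks).

Per-block formulas:
  For a 1×1 block at λ = 4: exp(t · [4]) = [e^(4t)].
  For a 2×2 Jordan block J_2(4): exp(t · J_2(4)) = e^(4t)·(I + t·N), where N is the 2×2 nilpotent shift.

After assembling e^{tJ} and conjugating by P, we get:

e^{tA} =
  [t*exp(4*t) + exp(4*t), t*exp(4*t), t*exp(4*t)]
  [0, exp(4*t), 0]
  [-t*exp(4*t), -t*exp(4*t), -t*exp(4*t) + exp(4*t)]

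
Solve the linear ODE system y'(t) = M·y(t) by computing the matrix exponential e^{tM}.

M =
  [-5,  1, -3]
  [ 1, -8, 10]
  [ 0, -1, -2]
e^{tM} =
  [t^2*exp(-5*t)/2 + exp(-5*t), t*exp(-5*t), t^2*exp(-5*t)/2 - 3*t*exp(-5*t)]
  [-3*t^2*exp(-5*t)/2 + t*exp(-5*t), -3*t*exp(-5*t) + exp(-5*t), -3*t^2*exp(-5*t)/2 + 10*t*exp(-5*t)]
  [-t^2*exp(-5*t)/2, -t*exp(-5*t), -t^2*exp(-5*t)/2 + 3*t*exp(-5*t) + exp(-5*t)]

Strategy: write M = P · J · P⁻¹ where J is a Jordan canonical form, so e^{tM} = P · e^{tJ} · P⁻¹, and e^{tJ} can be computed block-by-block.

M has Jordan form
J =
  [-5,  1,  0]
  [ 0, -5,  1]
  [ 0,  0, -5]
(up to reordering of blocks).

Per-block formulas:
  For a 3×3 Jordan block J_3(-5): exp(t · J_3(-5)) = e^(-5t)·(I + t·N + (t^2/2)·N^2), where N is the 3×3 nilpotent shift.

After assembling e^{tJ} and conjugating by P, we get:

e^{tM} =
  [t^2*exp(-5*t)/2 + exp(-5*t), t*exp(-5*t), t^2*exp(-5*t)/2 - 3*t*exp(-5*t)]
  [-3*t^2*exp(-5*t)/2 + t*exp(-5*t), -3*t*exp(-5*t) + exp(-5*t), -3*t^2*exp(-5*t)/2 + 10*t*exp(-5*t)]
  [-t^2*exp(-5*t)/2, -t*exp(-5*t), -t^2*exp(-5*t)/2 + 3*t*exp(-5*t) + exp(-5*t)]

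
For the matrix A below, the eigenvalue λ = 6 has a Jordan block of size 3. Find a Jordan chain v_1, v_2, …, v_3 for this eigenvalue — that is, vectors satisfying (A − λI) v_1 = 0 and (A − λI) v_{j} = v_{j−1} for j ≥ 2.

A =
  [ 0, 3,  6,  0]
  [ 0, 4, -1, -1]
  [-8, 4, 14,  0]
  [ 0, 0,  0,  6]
A Jordan chain for λ = 6 of length 3:
v_1 = (-12, 8, -16, 0)ᵀ
v_2 = (-6, 0, -8, 0)ᵀ
v_3 = (1, 0, 0, 0)ᵀ

Let N = A − (6)·I. We want v_3 with N^3 v_3 = 0 but N^2 v_3 ≠ 0; then v_{j-1} := N · v_j for j = 3, …, 2.

Pick v_3 = (1, 0, 0, 0)ᵀ.
Then v_2 = N · v_3 = (-6, 0, -8, 0)ᵀ.
Then v_1 = N · v_2 = (-12, 8, -16, 0)ᵀ.

Sanity check: (A − (6)·I) v_1 = (0, 0, 0, 0)ᵀ = 0. ✓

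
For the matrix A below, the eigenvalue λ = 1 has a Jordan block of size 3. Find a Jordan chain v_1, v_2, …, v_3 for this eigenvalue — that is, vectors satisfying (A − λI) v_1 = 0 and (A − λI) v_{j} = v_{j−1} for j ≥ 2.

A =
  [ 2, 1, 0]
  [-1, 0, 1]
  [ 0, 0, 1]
A Jordan chain for λ = 1 of length 3:
v_1 = (1, -1, 0)ᵀ
v_2 = (0, 1, 0)ᵀ
v_3 = (0, 0, 1)ᵀ

Let N = A − (1)·I. We want v_3 with N^3 v_3 = 0 but N^2 v_3 ≠ 0; then v_{j-1} := N · v_j for j = 3, …, 2.

Pick v_3 = (0, 0, 1)ᵀ.
Then v_2 = N · v_3 = (0, 1, 0)ᵀ.
Then v_1 = N · v_2 = (1, -1, 0)ᵀ.

Sanity check: (A − (1)·I) v_1 = (0, 0, 0)ᵀ = 0. ✓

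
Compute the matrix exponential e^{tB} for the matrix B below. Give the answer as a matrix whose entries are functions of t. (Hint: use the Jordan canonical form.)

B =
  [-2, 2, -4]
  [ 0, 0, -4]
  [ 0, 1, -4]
e^{tB} =
  [exp(-2*t), 2*t*exp(-2*t), -4*t*exp(-2*t)]
  [0, 2*t*exp(-2*t) + exp(-2*t), -4*t*exp(-2*t)]
  [0, t*exp(-2*t), -2*t*exp(-2*t) + exp(-2*t)]

Strategy: write B = P · J · P⁻¹ where J is a Jordan canonical form, so e^{tB} = P · e^{tJ} · P⁻¹, and e^{tJ} can be computed block-by-block.

B has Jordan form
J =
  [-2,  1,  0]
  [ 0, -2,  0]
  [ 0,  0, -2]
(up to reordering of blocks).

Per-block formulas:
  For a 1×1 block at λ = -2: exp(t · [-2]) = [e^(-2t)].
  For a 2×2 Jordan block J_2(-2): exp(t · J_2(-2)) = e^(-2t)·(I + t·N), where N is the 2×2 nilpotent shift.

After assembling e^{tJ} and conjugating by P, we get:

e^{tB} =
  [exp(-2*t), 2*t*exp(-2*t), -4*t*exp(-2*t)]
  [0, 2*t*exp(-2*t) + exp(-2*t), -4*t*exp(-2*t)]
  [0, t*exp(-2*t), -2*t*exp(-2*t) + exp(-2*t)]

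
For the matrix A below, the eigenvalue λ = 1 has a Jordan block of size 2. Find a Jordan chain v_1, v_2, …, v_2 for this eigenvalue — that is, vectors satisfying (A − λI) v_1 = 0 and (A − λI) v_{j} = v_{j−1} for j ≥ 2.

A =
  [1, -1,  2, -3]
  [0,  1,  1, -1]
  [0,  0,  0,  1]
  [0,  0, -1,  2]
A Jordan chain for λ = 1 of length 2:
v_1 = (-1, 0, 0, 0)ᵀ
v_2 = (0, 1, 0, 0)ᵀ

Let N = A − (1)·I. We want v_2 with N^2 v_2 = 0 but N^1 v_2 ≠ 0; then v_{j-1} := N · v_j for j = 2, …, 2.

Pick v_2 = (0, 1, 0, 0)ᵀ.
Then v_1 = N · v_2 = (-1, 0, 0, 0)ᵀ.

Sanity check: (A − (1)·I) v_1 = (0, 0, 0, 0)ᵀ = 0. ✓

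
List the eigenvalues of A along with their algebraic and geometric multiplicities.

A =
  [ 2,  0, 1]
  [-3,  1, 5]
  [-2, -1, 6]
λ = 3: alg = 3, geom = 1

Step 1 — factor the characteristic polynomial to read off the algebraic multiplicities:
  χ_A(x) = (x - 3)^3

Step 2 — compute geometric multiplicities via the rank-nullity identity g(λ) = n − rank(A − λI):
  rank(A − (3)·I) = 2, so dim ker(A − (3)·I) = n − 2 = 1

Summary:
  λ = 3: algebraic multiplicity = 3, geometric multiplicity = 1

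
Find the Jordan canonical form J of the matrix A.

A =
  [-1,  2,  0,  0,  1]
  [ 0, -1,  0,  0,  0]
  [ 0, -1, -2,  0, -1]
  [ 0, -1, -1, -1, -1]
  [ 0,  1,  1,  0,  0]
J_3(-1) ⊕ J_1(-1) ⊕ J_1(-1)

The characteristic polynomial is
  det(x·I − A) = x^5 + 5*x^4 + 10*x^3 + 10*x^2 + 5*x + 1 = (x + 1)^5

Eigenvalues and multiplicities (the geometric multiplicity of λ is n − rank(A − λI), which equals the number of Jordan blocks for λ):
  λ = -1: algebraic multiplicity = 5, geometric multiplicity = 3

Determining the block sizes for each eigenvalue:
  λ = -1: with am = 5 and gm = 3, the partition is not yet determined (e.g. several partitions of 5 into 3 parts exist). Let N = A − (-1)·I. Computing rank(N^1) = 2, rank(N^2) = 1, rank(N^3) = 0; the number of blocks of size ≥ j is rank(N^{j−1}) − rank(N^j), giving [3, 1, 1]. So we have 1 block(s) of size 3, 2 block(s) of size 1 → block sizes [3, 1, 1]

Assembling the blocks gives a Jordan form
J =
  [-1,  1,  0,  0,  0]
  [ 0, -1,  1,  0,  0]
  [ 0,  0, -1,  0,  0]
  [ 0,  0,  0, -1,  0]
  [ 0,  0,  0,  0, -1]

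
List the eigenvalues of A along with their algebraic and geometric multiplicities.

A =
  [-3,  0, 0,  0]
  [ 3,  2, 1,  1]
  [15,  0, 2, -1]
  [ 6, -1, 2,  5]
λ = -3: alg = 1, geom = 1; λ = 3: alg = 3, geom = 1

Step 1 — factor the characteristic polynomial to read off the algebraic multiplicities:
  χ_A(x) = (x - 3)^3*(x + 3)

Step 2 — compute geometric multiplicities via the rank-nullity identity g(λ) = n − rank(A − λI):
  rank(A − (-3)·I) = 3, so dim ker(A − (-3)·I) = n − 3 = 1
  rank(A − (3)·I) = 3, so dim ker(A − (3)·I) = n − 3 = 1

Summary:
  λ = -3: algebraic multiplicity = 1, geometric multiplicity = 1
  λ = 3: algebraic multiplicity = 3, geometric multiplicity = 1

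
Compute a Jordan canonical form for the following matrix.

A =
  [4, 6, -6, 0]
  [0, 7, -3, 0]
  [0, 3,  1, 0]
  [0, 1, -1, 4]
J_2(4) ⊕ J_1(4) ⊕ J_1(4)

The characteristic polynomial is
  det(x·I − A) = x^4 - 16*x^3 + 96*x^2 - 256*x + 256 = (x - 4)^4

Eigenvalues and multiplicities (the geometric multiplicity of λ is n − rank(A − λI), which equals the number of Jordan blocks for λ):
  λ = 4: algebraic multiplicity = 4, geometric multiplicity = 3

Determining the block sizes for each eigenvalue:
  λ = 4: 3 blocks summing to 4 forces exactly one block of size 2 and the rest size 1 → block sizes [2, 1, 1]

Assembling the blocks gives a Jordan form
J =
  [4, 1, 0, 0]
  [0, 4, 0, 0]
  [0, 0, 4, 0]
  [0, 0, 0, 4]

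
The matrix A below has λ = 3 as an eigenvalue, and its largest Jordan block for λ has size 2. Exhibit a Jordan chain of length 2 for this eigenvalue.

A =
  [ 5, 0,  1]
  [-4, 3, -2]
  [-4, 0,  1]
A Jordan chain for λ = 3 of length 2:
v_1 = (2, -4, -4)ᵀ
v_2 = (1, 0, 0)ᵀ

Let N = A − (3)·I. We want v_2 with N^2 v_2 = 0 but N^1 v_2 ≠ 0; then v_{j-1} := N · v_j for j = 2, …, 2.

Pick v_2 = (1, 0, 0)ᵀ.
Then v_1 = N · v_2 = (2, -4, -4)ᵀ.

Sanity check: (A − (3)·I) v_1 = (0, 0, 0)ᵀ = 0. ✓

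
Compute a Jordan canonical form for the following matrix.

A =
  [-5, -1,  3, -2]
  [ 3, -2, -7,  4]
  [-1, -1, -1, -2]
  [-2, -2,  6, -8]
J_3(-4) ⊕ J_1(-4)

The characteristic polynomial is
  det(x·I − A) = x^4 + 16*x^3 + 96*x^2 + 256*x + 256 = (x + 4)^4

Eigenvalues and multiplicities (the geometric multiplicity of λ is n − rank(A − λI), which equals the number of Jordan blocks for λ):
  λ = -4: algebraic multiplicity = 4, geometric multiplicity = 2

Determining the block sizes for each eigenvalue:
  λ = -4: with am = 4 and gm = 2, the partition is not yet determined (e.g. several partitions of 4 into 2 parts exist). Let N = A − (-4)·I. Computing rank(N^1) = 2, rank(N^2) = 1, rank(N^3) = 0; the number of blocks of size ≥ j is rank(N^{j−1}) − rank(N^j), giving [2, 1, 1]. So we have 1 block(s) of size 3, 1 block(s) of size 1 → block sizes [3, 1]

Assembling the blocks gives a Jordan form
J =
  [-4,  1,  0,  0]
  [ 0, -4,  1,  0]
  [ 0,  0, -4,  0]
  [ 0,  0,  0, -4]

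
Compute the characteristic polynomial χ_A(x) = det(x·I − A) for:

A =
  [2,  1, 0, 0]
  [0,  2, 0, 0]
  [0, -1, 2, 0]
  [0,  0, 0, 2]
x^4 - 8*x^3 + 24*x^2 - 32*x + 16

Expanding det(x·I − A) (e.g. by cofactor expansion or by noting that A is similar to its Jordan form J, which has the same characteristic polynomial as A) gives
  χ_A(x) = x^4 - 8*x^3 + 24*x^2 - 32*x + 16
which factors as (x - 2)^4. The eigenvalues (with algebraic multiplicities) are λ = 2 with multiplicity 4.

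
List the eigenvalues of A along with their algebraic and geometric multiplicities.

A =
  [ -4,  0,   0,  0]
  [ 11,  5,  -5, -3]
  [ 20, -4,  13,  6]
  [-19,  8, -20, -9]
λ = -4: alg = 1, geom = 1; λ = 3: alg = 3, geom = 2

Step 1 — factor the characteristic polynomial to read off the algebraic multiplicities:
  χ_A(x) = (x - 3)^3*(x + 4)

Step 2 — compute geometric multiplicities via the rank-nullity identity g(λ) = n − rank(A − λI):
  rank(A − (-4)·I) = 3, so dim ker(A − (-4)·I) = n − 3 = 1
  rank(A − (3)·I) = 2, so dim ker(A − (3)·I) = n − 2 = 2

Summary:
  λ = -4: algebraic multiplicity = 1, geometric multiplicity = 1
  λ = 3: algebraic multiplicity = 3, geometric multiplicity = 2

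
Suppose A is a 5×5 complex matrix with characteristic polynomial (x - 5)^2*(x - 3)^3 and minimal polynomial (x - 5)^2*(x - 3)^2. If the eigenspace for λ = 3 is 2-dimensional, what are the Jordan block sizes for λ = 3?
Block sizes for λ = 3: [2, 1]

Step 1 — from the characteristic polynomial, algebraic multiplicity of λ = 3 is 3. From dim ker(A − (3)·I) = 2, there are exactly 2 Jordan blocks for λ = 3.
Step 2 — from the minimal polynomial, the factor (x − 3)^2 tells us the largest block for λ = 3 has size 2.
Step 3 — with total size 3, 2 blocks, and largest block 2, the block sizes (in nonincreasing order) are [2, 1].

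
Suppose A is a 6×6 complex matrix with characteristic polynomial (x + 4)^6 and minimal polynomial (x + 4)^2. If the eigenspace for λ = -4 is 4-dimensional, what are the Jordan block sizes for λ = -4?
Block sizes for λ = -4: [2, 2, 1, 1]

Step 1 — from the characteristic polynomial, algebraic multiplicity of λ = -4 is 6. From dim ker(A − (-4)·I) = 4, there are exactly 4 Jordan blocks for λ = -4.
Step 2 — from the minimal polynomial, the factor (x + 4)^2 tells us the largest block for λ = -4 has size 2.
Step 3 — with total size 6, 4 blocks, and largest block 2, the block sizes (in nonincreasing order) are [2, 2, 1, 1].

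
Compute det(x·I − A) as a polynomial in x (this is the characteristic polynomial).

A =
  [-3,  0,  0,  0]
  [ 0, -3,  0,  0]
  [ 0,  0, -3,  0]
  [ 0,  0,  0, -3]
x^4 + 12*x^3 + 54*x^2 + 108*x + 81

Expanding det(x·I − A) (e.g. by cofactor expansion or by noting that A is similar to its Jordan form J, which has the same characteristic polynomial as A) gives
  χ_A(x) = x^4 + 12*x^3 + 54*x^2 + 108*x + 81
which factors as (x + 3)^4. The eigenvalues (with algebraic multiplicities) are λ = -3 with multiplicity 4.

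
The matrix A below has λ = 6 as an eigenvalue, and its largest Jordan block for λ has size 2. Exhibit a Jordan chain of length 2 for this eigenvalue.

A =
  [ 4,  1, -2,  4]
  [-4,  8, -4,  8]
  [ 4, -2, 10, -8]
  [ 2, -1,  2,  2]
A Jordan chain for λ = 6 of length 2:
v_1 = (-2, -4, 4, 2)ᵀ
v_2 = (1, 0, 0, 0)ᵀ

Let N = A − (6)·I. We want v_2 with N^2 v_2 = 0 but N^1 v_2 ≠ 0; then v_{j-1} := N · v_j for j = 2, …, 2.

Pick v_2 = (1, 0, 0, 0)ᵀ.
Then v_1 = N · v_2 = (-2, -4, 4, 2)ᵀ.

Sanity check: (A − (6)·I) v_1 = (0, 0, 0, 0)ᵀ = 0. ✓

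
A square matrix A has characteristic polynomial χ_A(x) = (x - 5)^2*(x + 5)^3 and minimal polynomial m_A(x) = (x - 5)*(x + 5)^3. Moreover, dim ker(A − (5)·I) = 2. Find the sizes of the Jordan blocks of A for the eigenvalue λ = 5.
Block sizes for λ = 5: [1, 1]

Step 1 — from the characteristic polynomial, algebraic multiplicity of λ = 5 is 2. From dim ker(A − (5)·I) = 2, there are exactly 2 Jordan blocks for λ = 5.
Step 2 — from the minimal polynomial, the factor (x − 5) tells us the largest block for λ = 5 has size 1.
Step 3 — with total size 2, 2 blocks, and largest block 1, the block sizes (in nonincreasing order) are [1, 1].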